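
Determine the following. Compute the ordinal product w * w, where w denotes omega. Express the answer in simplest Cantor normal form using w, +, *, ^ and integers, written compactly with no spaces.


Compute w * w.
Ordinal * is associative and left-distributive over +, but NOT commutative; for finite n>1, n*w = w but w*n stays w*n.
w * w = w^2 by definition.
Result = w^2

w^2


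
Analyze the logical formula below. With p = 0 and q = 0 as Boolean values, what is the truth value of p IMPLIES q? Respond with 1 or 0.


p = 0, q = 0
Operation: p IMPLIES q
Evaluate: 0 IMPLIES 0 = 1

1


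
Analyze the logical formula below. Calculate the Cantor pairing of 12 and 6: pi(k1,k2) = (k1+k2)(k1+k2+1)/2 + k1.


k1 + k2 = 18
(k1+k2)(k1+k2+1)/2 = 18 * 19 / 2 = 171
pi = 171 + 12 = 183

183


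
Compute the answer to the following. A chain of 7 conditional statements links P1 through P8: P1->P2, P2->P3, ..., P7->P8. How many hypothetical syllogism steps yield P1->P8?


With 7 implications in a chain connecting 8 propositions:
P1->P2, P2->P3, ..., P7->P8
Steps needed = (number of implications) - 1 = 7 - 1 = 6

6


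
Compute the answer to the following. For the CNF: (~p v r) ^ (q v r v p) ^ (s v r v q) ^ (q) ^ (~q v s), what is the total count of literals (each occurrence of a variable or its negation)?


Counting literals in each clause:
Clause 1: 2 literal(s)
Clause 2: 3 literal(s)
Clause 3: 3 literal(s)
Clause 4: 1 literal(s)
Clause 5: 2 literal(s)
Total = 11

11


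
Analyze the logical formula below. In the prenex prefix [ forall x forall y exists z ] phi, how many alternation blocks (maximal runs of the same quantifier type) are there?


Quantifier-type sequence: A A E  (A=forall, E=exists)
Group into maximal same-type runs:
  Ax2 | Ex1
Number of blocks = 2

2


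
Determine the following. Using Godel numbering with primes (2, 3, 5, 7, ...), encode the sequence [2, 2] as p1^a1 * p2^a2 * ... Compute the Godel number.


Encode each element as an exponent of the corresponding prime:
  2^2 = 4
  3^2 = 9
Product = 4 * 9 = 36

36


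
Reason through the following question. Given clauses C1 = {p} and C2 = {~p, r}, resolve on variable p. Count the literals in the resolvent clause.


Remove p from C1 and ~p from C2.
C1 remainder: {}
C2 remainder: {r}
Union (resolvent): {r}
Resolvent has 1 literal(s).

1


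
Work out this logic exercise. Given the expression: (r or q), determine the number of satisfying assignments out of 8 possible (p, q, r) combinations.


Check all 8 assignments:
p=0, q=0, r=0: 0
p=0, q=0, r=1: 1
p=0, q=1, r=0: 1
p=0, q=1, r=1: 1
p=1, q=0, r=0: 0
p=1, q=0, r=1: 1
p=1, q=1, r=0: 1
p=1, q=1, r=1: 1
Count of True = 6

6


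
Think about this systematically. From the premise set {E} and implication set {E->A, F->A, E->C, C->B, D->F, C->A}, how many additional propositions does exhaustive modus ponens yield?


Initial facts: {E}
Apply modus ponens to closure:
  E and E->A  =>  A
  E and E->C  =>  C
  C and C->B  =>  B
Final known: {A, B, C, E}
New propositions: {A, B, C}
Count = 3

3


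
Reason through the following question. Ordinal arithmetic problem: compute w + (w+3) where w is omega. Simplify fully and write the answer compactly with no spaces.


Compute w + (w+3).
Ordinal + is associative but NOT commutative; for finite n>0, n + w = w but w + n stays w+n.
w + (w+3) = (w+w) + 3 = w*2+3.
Result = w*2+3

w*2+3


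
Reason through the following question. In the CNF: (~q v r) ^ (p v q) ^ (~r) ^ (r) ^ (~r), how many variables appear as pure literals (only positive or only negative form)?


Check each variable for pure literal status:
p: pure positive
q: mixed (not pure)
r: mixed (not pure)
Pure literal count = 1

1


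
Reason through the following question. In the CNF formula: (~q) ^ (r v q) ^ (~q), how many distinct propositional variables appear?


Identify each variable that appears in the formula.
Variables found: q, r
Count = 2

2


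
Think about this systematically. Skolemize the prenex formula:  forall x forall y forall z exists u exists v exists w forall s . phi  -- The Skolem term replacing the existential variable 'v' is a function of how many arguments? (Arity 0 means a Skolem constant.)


Quantifier prefix: forall x forall y forall z exists u exists v exists w forall s
'v' is existentially quantified at position 5.
Universal variables preceding it: x, y, z
Skolem function arity = 3

3


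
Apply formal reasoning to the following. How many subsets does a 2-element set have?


The power set of a set with n elements has 2^n elements.
|P(S)| = 2^2 = 4

4


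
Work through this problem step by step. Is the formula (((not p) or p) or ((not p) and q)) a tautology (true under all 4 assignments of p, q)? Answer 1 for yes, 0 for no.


Check all 4 assignments:
p=0, q=0: 1
p=0, q=1: 1
p=1, q=0: 1
p=1, q=1: 1
Satisfying count = 4/4.
Tautology iff count = 4: yes.

1


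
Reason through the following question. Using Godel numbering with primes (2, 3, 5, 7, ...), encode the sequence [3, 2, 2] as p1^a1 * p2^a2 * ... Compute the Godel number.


Encode each element as an exponent of the corresponding prime:
  2^3 = 8
  3^2 = 9
  5^2 = 25
Product = 8 * 9 * 25 = 1800

1800


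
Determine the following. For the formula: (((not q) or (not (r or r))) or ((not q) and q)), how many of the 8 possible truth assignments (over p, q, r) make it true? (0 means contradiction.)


Check all 8 assignments:
p=0, q=0, r=0: 1
p=0, q=0, r=1: 1
p=0, q=1, r=0: 1
p=0, q=1, r=1: 0
p=1, q=0, r=0: 1
p=1, q=0, r=1: 1
p=1, q=1, r=0: 1
p=1, q=1, r=1: 0
Count of True = 6

6


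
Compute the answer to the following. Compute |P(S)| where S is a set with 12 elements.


The power set of a set with n elements has 2^n elements.
|P(S)| = 2^12 = 4096

4096


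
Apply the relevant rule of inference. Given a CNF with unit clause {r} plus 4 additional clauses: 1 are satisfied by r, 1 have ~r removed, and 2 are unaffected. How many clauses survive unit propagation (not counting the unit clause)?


Satisfied (removed): 1
Shortened (remain): 1
Unchanged (remain): 2
Remaining = 1 + 2 = 3

3


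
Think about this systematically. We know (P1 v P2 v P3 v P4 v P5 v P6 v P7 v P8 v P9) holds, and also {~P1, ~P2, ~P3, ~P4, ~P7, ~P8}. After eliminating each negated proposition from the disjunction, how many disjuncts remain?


Original disjuncts (9): P1, P2, P3, P4, P5, P6, P7, P8, P9
Negated (eliminate): ~P1, ~P2, ~P3, ~P4, ~P7, ~P8
Remaining disjuncts: P5, P6, P9
Count = 9 - 6 = 3

3


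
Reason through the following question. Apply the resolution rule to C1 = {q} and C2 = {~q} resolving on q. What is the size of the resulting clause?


Remove q from C1 and ~q from C2.
C1 remainder: {}
C2 remainder: {}
Union (resolvent): {} (empty clause)
Resolvent has 0 literal(s).

0


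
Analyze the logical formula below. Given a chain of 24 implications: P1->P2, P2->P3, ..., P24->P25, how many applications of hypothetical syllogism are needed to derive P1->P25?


With 24 implications in a chain connecting 25 propositions:
P1->P2, P2->P3, ..., P24->P25
Steps needed = (number of implications) - 1 = 24 - 1 = 23

23


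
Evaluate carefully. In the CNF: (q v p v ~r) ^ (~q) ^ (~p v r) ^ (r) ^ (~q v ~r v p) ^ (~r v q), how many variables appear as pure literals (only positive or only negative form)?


Check each variable for pure literal status:
p: mixed (not pure)
q: mixed (not pure)
r: mixed (not pure)
Pure literal count = 0

0


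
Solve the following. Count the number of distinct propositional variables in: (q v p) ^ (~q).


Identify each variable that appears in the formula.
Variables found: p, q
Count = 2

2


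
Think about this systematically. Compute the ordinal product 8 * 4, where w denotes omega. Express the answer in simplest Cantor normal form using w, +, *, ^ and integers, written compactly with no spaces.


Compute 8 * 4.
Ordinal * is associative and left-distributive over +, but NOT commutative; for finite n>1, n*w = w but w*n stays w*n.
Both finite; ordinal * agrees with natural *: 8 * 4 = 32.
Result = 32

32


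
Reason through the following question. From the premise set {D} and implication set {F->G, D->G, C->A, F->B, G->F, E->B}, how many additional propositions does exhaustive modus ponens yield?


Initial facts: {D}
Apply modus ponens to closure:
  D and D->G  =>  G
  G and G->F  =>  F
  F and F->B  =>  B
Final known: {B, D, F, G}
New propositions: {B, F, G}
Count = 3

3


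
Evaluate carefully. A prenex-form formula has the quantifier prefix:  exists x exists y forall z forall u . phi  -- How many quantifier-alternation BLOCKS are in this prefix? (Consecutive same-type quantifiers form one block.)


Quantifier-type sequence: E E A A  (A=forall, E=exists)
Group into maximal same-type runs:
  Ex2 | Ax2
Number of blocks = 2

2


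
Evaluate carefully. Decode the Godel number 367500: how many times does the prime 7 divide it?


Factorize 367500 by dividing by 7 repeatedly.
Division steps: 7 divides 367500 exactly 2 time(s).
Exponent of 7 = 2

2


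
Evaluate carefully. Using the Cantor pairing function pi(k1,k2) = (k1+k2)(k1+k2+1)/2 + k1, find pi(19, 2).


k1 + k2 = 21
(k1+k2)(k1+k2+1)/2 = 21 * 22 / 2 = 231
pi = 231 + 19 = 250

250


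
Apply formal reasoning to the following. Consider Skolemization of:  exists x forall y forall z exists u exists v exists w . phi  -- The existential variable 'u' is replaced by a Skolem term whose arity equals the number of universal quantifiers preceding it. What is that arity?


Quantifier prefix: exists x forall y forall z exists u exists v exists w
'u' is existentially quantified at position 4.
Universal variables preceding it: y, z
Skolem function arity = 2

2


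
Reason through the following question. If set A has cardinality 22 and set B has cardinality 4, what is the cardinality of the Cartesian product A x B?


The Cartesian product A x B contains all ordered pairs (a, b).
|A x B| = |A| * |B| = 22 * 4 = 88

88


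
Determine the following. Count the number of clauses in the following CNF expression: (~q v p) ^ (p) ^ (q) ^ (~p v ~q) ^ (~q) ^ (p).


A CNF formula is a conjunction of clauses.
Clauses are separated by ^.
Counting the conjuncts: 6 clauses.

6


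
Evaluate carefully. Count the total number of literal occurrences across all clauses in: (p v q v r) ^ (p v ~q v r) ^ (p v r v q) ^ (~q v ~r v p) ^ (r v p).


Counting literals in each clause:
Clause 1: 3 literal(s)
Clause 2: 3 literal(s)
Clause 3: 3 literal(s)
Clause 4: 3 literal(s)
Clause 5: 2 literal(s)
Total = 14

14


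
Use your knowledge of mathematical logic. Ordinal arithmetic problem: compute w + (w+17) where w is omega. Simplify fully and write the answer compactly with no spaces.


Compute w + (w+17).
Ordinal + is associative but NOT commutative; for finite n>0, n + w = w but w + n stays w+n.
w + (w+17) = (w+w) + 17 = w*2+17.
Result = w*2+17

w*2+17


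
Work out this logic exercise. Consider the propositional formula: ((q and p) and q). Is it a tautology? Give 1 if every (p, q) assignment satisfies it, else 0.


Check all 4 assignments:
p=0, q=0: 0
p=0, q=1: 0
p=1, q=0: 0
p=1, q=1: 1
Satisfying count = 1/4.
Tautology iff count = 4: no.

0


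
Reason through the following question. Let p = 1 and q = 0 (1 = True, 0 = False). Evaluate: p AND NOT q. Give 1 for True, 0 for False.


p = 1, q = 0
Operation: p AND NOT q
Evaluate: 1 AND NOT 0 = 1

1


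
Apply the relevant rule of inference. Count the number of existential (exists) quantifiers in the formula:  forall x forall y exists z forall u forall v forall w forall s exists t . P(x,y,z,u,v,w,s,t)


Quantifier prefix: forall x forall y exists z forall u forall v forall w forall s exists t
Mark each quantifier type:
  U U E U U U U E
Universal count = 6, Existential count = 2
Asked for existential (exists) quantifiers: 2

2


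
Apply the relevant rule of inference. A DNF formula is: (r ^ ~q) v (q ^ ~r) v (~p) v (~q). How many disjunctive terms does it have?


A DNF formula is a disjunction of terms (conjunctions).
Terms are separated by v.
Counting the disjuncts: 4 terms.

4


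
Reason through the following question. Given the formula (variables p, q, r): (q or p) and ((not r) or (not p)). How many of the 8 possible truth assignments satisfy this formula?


Evaluate all 8 assignments for p, q, r:
p=0, q=0, r=0: 0
p=0, q=0, r=1: 0
p=0, q=1, r=0: 1
p=0, q=1, r=1: 1
p=1, q=0, r=0: 1
p=1, q=0, r=1: 0
p=1, q=1, r=0: 1
p=1, q=1, r=1: 0
Satisfying count = 4

4


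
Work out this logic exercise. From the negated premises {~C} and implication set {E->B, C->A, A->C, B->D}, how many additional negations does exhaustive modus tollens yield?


Initial negated facts: {~C}
Apply modus tollens to closure:
  ~C and A->C  =>  ~A
Final negated: {~A, ~C}
New negations: {~A}
Count = 1

1


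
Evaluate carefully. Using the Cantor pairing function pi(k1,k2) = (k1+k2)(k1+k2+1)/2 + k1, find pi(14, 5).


k1 + k2 = 19
(k1+k2)(k1+k2+1)/2 = 19 * 20 / 2 = 190
pi = 190 + 14 = 204

204


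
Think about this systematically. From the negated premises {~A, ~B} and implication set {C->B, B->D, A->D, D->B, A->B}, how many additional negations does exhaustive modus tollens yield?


Initial negated facts: {~A, ~B}
Apply modus tollens to closure:
  ~B and C->B  =>  ~C
  ~B and D->B  =>  ~D
Final negated: {~A, ~B, ~C, ~D}
New negations: {~C, ~D}
Count = 2

2


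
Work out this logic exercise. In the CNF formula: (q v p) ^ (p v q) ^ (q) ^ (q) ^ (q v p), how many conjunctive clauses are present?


A CNF formula is a conjunction of clauses.
Clauses are separated by ^.
Counting the conjuncts: 5 clauses.

5


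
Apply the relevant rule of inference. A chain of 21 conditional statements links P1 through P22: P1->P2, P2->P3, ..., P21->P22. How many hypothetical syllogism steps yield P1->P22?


With 21 implications in a chain connecting 22 propositions:
P1->P2, P2->P3, ..., P21->P22
Steps needed = (number of implications) - 1 = 21 - 1 = 20

20


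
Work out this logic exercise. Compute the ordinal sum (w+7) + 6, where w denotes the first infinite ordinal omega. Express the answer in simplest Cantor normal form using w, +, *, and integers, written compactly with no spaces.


Compute (w+7) + 6.
Ordinal + is associative but NOT commutative; for finite n>0, n + w = w but w + n stays w+n.
By associativity: (w+7) + 6 = w + (7+6) = w+13.
Result = w+13

w+13


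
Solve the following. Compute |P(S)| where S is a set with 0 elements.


The power set of a set with n elements has 2^n elements.
|P(S)| = 2^0 = 1

1


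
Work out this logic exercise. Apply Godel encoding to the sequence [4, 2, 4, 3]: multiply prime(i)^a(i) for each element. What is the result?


Encode each element as an exponent of the corresponding prime:
  2^4 = 16
  3^2 = 9
  5^4 = 625
  7^3 = 343
Product = 16 * 9 * 625 * 343 = 30870000

30870000


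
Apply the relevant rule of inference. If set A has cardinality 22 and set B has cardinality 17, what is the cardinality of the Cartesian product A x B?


The Cartesian product A x B contains all ordered pairs (a, b).
|A x B| = |A| * |B| = 22 * 17 = 374

374


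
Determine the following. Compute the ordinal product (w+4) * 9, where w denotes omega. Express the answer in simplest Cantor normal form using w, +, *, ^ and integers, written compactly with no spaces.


Compute (w+4) * 9.
Ordinal * is associative and left-distributive over +, but NOT commutative; for finite n>1, n*w = w but w*n stays w*n.
(w+4) * 9 = (w+4) repeated 9 times. Each intermediate +4 is absorbed by the following w; only the last survives: w*9+4.
Result = w*9+4

w*9+4


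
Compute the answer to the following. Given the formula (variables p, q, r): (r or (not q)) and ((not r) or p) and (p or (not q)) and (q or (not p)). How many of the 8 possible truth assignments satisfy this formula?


Evaluate all 8 assignments for p, q, r:
p=0, q=0, r=0: 1
p=0, q=0, r=1: 0
p=0, q=1, r=0: 0
p=0, q=1, r=1: 0
p=1, q=0, r=0: 0
p=1, q=0, r=1: 0
p=1, q=1, r=0: 0
p=1, q=1, r=1: 1
Satisfying count = 2

2


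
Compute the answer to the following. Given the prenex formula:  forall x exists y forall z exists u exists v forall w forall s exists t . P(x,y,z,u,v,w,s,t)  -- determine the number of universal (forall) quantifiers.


Quantifier prefix: forall x exists y forall z exists u exists v forall w forall s exists t
Mark each quantifier type:
  U E U E E U U E
Universal count = 4, Existential count = 4
Asked for universal (forall) quantifiers: 4

4


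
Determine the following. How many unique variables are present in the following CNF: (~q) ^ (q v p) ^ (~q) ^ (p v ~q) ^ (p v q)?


Identify each variable that appears in the formula.
Variables found: p, q
Count = 2

2


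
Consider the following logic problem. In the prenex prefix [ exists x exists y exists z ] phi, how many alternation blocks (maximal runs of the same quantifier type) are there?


Quantifier-type sequence: E E E  (A=forall, E=exists)
Group into maximal same-type runs:
  Ex3
Number of blocks = 1

1


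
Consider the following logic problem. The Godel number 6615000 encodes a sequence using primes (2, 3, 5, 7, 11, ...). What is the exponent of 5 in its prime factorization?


Factorize 6615000 by dividing by 5 repeatedly.
Division steps: 5 divides 6615000 exactly 4 time(s).
Exponent of 5 = 4

4


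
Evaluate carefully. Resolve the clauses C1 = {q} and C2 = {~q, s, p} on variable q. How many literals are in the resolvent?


Remove q from C1 and ~q from C2.
C1 remainder: {}
C2 remainder: {s, p}
Union (resolvent): {p, s}
Resolvent has 2 literal(s).

2


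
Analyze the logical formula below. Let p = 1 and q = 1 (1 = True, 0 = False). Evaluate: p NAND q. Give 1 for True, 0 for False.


p = 1, q = 1
Operation: p NAND q
Evaluate: 1 NAND 1 = 0

0


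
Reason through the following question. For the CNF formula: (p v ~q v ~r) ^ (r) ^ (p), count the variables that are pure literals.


Check each variable for pure literal status:
p: pure positive
q: pure negative
r: mixed (not pure)
Pure literal count = 2

2


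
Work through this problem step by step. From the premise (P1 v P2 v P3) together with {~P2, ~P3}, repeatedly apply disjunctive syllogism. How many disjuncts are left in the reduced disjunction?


Original disjuncts (3): P1, P2, P3
Negated (eliminate): ~P2, ~P3
Remaining disjuncts: P1
Count = 3 - 2 = 1

1


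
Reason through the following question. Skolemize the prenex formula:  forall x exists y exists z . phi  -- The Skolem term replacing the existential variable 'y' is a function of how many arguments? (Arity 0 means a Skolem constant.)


Quantifier prefix: forall x exists y exists z
'y' is existentially quantified at position 2.
Universal variables preceding it: x
Skolem function arity = 1

1


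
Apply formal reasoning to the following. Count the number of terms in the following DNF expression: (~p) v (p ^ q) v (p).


A DNF formula is a disjunction of terms (conjunctions).
Terms are separated by v.
Counting the disjuncts: 3 terms.

3


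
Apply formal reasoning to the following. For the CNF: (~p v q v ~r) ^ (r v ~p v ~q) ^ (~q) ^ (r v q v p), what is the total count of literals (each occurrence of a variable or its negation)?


Counting literals in each clause:
Clause 1: 3 literal(s)
Clause 2: 3 literal(s)
Clause 3: 1 literal(s)
Clause 4: 3 literal(s)
Total = 10

10


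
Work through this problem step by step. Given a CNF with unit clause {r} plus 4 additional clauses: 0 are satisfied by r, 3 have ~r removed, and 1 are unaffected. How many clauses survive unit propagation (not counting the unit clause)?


Satisfied (removed): 0
Shortened (remain): 3
Unchanged (remain): 1
Remaining = 3 + 1 = 4

4


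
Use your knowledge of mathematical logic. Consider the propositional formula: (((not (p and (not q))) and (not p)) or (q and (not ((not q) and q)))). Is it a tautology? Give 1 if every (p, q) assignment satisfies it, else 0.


Check all 4 assignments:
p=0, q=0: 1
p=0, q=1: 1
p=1, q=0: 0
p=1, q=1: 1
Satisfying count = 3/4.
Tautology iff count = 4: no.

0


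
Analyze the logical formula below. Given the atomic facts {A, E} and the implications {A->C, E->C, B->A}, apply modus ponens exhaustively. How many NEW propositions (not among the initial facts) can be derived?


Initial facts: {A, E}
Apply modus ponens to closure:
  A and A->C  =>  C
Final known: {A, C, E}
New propositions: {C}
Count = 1

1


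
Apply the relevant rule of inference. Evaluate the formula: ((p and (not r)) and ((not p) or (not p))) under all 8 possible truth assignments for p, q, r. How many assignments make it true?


Check all 8 assignments:
p=0, q=0, r=0: 0
p=0, q=0, r=1: 0
p=0, q=1, r=0: 0
p=0, q=1, r=1: 0
p=1, q=0, r=0: 0
p=1, q=0, r=1: 0
p=1, q=1, r=0: 0
p=1, q=1, r=1: 0
Count of True = 0

0


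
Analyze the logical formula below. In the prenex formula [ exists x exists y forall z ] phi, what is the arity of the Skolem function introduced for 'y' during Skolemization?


Quantifier prefix: exists x exists y forall z
'y' is existentially quantified at position 2.
No universal quantifiers precede it.
Skolem function arity = 0 (a Skolem constant)

0


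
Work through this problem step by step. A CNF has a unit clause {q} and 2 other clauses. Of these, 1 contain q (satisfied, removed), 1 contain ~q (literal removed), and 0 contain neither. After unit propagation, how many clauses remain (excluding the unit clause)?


Satisfied (removed): 1
Shortened (remain): 1
Unchanged (remain): 0
Remaining = 1 + 0 = 1

1


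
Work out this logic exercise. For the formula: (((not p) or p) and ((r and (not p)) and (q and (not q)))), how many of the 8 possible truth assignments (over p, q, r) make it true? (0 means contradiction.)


Check all 8 assignments:
p=0, q=0, r=0: 0
p=0, q=0, r=1: 0
p=0, q=1, r=0: 0
p=0, q=1, r=1: 0
p=1, q=0, r=0: 0
p=1, q=0, r=1: 0
p=1, q=1, r=0: 0
p=1, q=1, r=1: 0
Count of True = 0

0


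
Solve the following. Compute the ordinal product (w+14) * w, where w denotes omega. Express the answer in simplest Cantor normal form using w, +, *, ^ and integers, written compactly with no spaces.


Compute (w+14) * w.
Ordinal * is associative and left-distributive over +, but NOT commutative; for finite n>1, n*w = w but w*n stays w*n.
(w+14) * w = sup{(w+14)*k : k<w} = sup{w*k+14} = w^2 (the +14 tail is absorbed in the limit).
Result = w^2

w^2


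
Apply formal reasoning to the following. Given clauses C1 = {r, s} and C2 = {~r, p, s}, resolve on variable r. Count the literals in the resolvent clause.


Remove r from C1 and ~r from C2.
C1 remainder: {s}
C2 remainder: {p, s}
Union (resolvent): {p, s}
Resolvent has 2 literal(s).

2


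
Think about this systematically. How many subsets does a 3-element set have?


The power set of a set with n elements has 2^n elements.
|P(S)| = 2^3 = 8

8


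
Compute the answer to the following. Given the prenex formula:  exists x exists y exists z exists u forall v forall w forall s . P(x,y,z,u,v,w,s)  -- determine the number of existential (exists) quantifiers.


Quantifier prefix: exists x exists y exists z exists u forall v forall w forall s
Mark each quantifier type:
  E E E E U U U
Universal count = 3, Existential count = 4
Asked for existential (exists) quantifiers: 4

4


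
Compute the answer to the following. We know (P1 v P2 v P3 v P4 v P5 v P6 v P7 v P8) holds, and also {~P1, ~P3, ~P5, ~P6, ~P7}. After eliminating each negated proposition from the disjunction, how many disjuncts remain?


Original disjuncts (8): P1, P2, P3, P4, P5, P6, P7, P8
Negated (eliminate): ~P1, ~P3, ~P5, ~P6, ~P7
Remaining disjuncts: P2, P4, P8
Count = 8 - 5 = 3

3


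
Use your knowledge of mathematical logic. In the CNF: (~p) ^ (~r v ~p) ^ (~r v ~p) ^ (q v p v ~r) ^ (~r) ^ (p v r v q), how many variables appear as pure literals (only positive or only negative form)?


Check each variable for pure literal status:
p: mixed (not pure)
q: pure positive
r: mixed (not pure)
Pure literal count = 1

1


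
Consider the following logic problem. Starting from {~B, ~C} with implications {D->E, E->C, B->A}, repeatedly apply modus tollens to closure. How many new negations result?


Initial negated facts: {~B, ~C}
Apply modus tollens to closure:
  ~C and E->C  =>  ~E
  ~E and D->E  =>  ~D
Final negated: {~B, ~C, ~D, ~E}
New negations: {~D, ~E}
Count = 2

2


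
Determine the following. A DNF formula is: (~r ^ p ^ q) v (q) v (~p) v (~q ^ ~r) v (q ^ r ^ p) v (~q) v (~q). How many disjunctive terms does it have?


A DNF formula is a disjunction of terms (conjunctions).
Terms are separated by v.
Counting the disjuncts: 7 terms.

7


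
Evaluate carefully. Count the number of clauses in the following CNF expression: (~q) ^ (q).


A CNF formula is a conjunction of clauses.
Clauses are separated by ^.
Counting the conjuncts: 2 clauses.

2


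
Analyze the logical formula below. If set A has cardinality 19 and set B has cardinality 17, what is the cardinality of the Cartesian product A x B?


The Cartesian product A x B contains all ordered pairs (a, b).
|A x B| = |A| * |B| = 19 * 17 = 323

323


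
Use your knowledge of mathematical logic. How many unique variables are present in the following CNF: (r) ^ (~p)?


Identify each variable that appears in the formula.
Variables found: p, r
Count = 2

2


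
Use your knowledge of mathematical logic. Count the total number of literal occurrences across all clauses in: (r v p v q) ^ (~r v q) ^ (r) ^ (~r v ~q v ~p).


Counting literals in each clause:
Clause 1: 3 literal(s)
Clause 2: 2 literal(s)
Clause 3: 1 literal(s)
Clause 4: 3 literal(s)
Total = 9

9


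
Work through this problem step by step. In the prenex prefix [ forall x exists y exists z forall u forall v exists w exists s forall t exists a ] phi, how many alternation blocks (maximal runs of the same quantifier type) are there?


Quantifier-type sequence: A E E A A E E A E  (A=forall, E=exists)
Group into maximal same-type runs:
  Ax1 | Ex2 | Ax2 | Ex2 | Ax1 | Ex1
Number of blocks = 6

6


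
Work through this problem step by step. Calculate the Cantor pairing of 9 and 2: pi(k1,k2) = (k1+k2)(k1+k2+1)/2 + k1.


k1 + k2 = 11
(k1+k2)(k1+k2+1)/2 = 11 * 12 / 2 = 66
pi = 66 + 9 = 75

75


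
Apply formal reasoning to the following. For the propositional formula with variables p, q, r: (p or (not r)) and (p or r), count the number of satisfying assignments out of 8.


Evaluate all 8 assignments for p, q, r:
p=0, q=0, r=0: 0
p=0, q=0, r=1: 0
p=0, q=1, r=0: 0
p=0, q=1, r=1: 0
p=1, q=0, r=0: 1
p=1, q=0, r=1: 1
p=1, q=1, r=0: 1
p=1, q=1, r=1: 1
Satisfying count = 4

4


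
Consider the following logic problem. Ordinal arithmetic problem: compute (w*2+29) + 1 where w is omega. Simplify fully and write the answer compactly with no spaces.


Compute (w*2+29) + 1.
Ordinal + is associative but NOT commutative; for finite n>0, n + w = w but w + n stays w+n.
By associativity: (w*2+29) + 1 = w*2 + (29+1) = w*2+30.
Result = w*2+30

w*2+30


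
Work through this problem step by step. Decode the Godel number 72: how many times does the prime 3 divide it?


Factorize 72 by dividing by 3 repeatedly.
Division steps: 3 divides 72 exactly 2 time(s).
Exponent of 3 = 2

2


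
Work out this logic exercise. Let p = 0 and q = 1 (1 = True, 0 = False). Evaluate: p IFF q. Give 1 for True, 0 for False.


p = 0, q = 1
Operation: p IFF q
Evaluate: 0 IFF 1 = 0

0


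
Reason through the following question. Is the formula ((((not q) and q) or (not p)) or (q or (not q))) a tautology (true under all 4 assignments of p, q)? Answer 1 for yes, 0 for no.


Check all 4 assignments:
p=0, q=0: 1
p=0, q=1: 1
p=1, q=0: 1
p=1, q=1: 1
Satisfying count = 4/4.
Tautology iff count = 4: yes.

1


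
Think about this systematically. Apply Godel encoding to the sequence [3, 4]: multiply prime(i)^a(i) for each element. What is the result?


Encode each element as an exponent of the corresponding prime:
  2^3 = 8
  3^4 = 81
Product = 8 * 81 = 648

648


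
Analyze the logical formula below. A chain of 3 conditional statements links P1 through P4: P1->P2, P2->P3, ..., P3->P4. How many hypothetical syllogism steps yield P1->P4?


With 3 implications in a chain connecting 4 propositions:
P1->P2, P2->P3, ..., P3->P4
Steps needed = (number of implications) - 1 = 3 - 1 = 2

2


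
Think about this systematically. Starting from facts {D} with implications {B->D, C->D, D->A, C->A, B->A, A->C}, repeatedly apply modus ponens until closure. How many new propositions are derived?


Initial facts: {D}
Apply modus ponens to closure:
  D and D->A  =>  A
  A and A->C  =>  C
Final known: {A, C, D}
New propositions: {A, C}
Count = 2

2


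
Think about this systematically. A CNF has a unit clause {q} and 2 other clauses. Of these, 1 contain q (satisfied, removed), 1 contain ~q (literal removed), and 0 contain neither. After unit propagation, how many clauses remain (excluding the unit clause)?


Satisfied (removed): 1
Shortened (remain): 1
Unchanged (remain): 0
Remaining = 1 + 0 = 1

1


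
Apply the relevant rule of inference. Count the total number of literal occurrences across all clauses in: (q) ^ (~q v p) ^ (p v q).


Counting literals in each clause:
Clause 1: 1 literal(s)
Clause 2: 2 literal(s)
Clause 3: 2 literal(s)
Total = 5

5


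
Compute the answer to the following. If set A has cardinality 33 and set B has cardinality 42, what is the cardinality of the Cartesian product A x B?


The Cartesian product A x B contains all ordered pairs (a, b).
|A x B| = |A| * |B| = 33 * 42 = 1386

1386


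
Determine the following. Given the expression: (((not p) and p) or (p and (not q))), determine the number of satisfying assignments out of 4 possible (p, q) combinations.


Check all 4 assignments:
p=0, q=0: 0
p=0, q=1: 0
p=1, q=0: 1
p=1, q=1: 0
Count of True = 1

1


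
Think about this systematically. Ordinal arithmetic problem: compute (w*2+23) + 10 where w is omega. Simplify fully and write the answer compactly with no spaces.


Compute (w*2+23) + 10.
Ordinal + is associative but NOT commutative; for finite n>0, n + w = w but w + n stays w+n.
By associativity: (w*2+23) + 10 = w*2 + (23+10) = w*2+33.
Result = w*2+33

w*2+33


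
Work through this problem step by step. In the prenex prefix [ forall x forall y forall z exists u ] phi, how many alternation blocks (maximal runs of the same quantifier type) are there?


Quantifier-type sequence: A A A E  (A=forall, E=exists)
Group into maximal same-type runs:
  Ax3 | Ex1
Number of blocks = 2

2


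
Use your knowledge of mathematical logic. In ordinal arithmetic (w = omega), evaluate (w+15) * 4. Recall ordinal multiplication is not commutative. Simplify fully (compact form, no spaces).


Compute (w+15) * 4.
Ordinal * is associative and left-distributive over +, but NOT commutative; for finite n>1, n*w = w but w*n stays w*n.
(w+15) * 4 = (w+15) repeated 4 times. Each intermediate +15 is absorbed by the following w; only the last survives: w*4+15.
Result = w*4+15

w*4+15


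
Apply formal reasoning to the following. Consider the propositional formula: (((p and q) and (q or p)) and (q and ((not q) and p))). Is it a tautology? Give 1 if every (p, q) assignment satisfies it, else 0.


Check all 4 assignments:
p=0, q=0: 0
p=0, q=1: 0
p=1, q=0: 0
p=1, q=1: 0
Satisfying count = 0/4.
Tautology iff count = 4: no.

0


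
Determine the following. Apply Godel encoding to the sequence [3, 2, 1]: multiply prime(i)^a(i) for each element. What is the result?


Encode each element as an exponent of the corresponding prime:
  2^3 = 8
  3^2 = 9
  5^1 = 5
Product = 8 * 9 * 5 = 360

360


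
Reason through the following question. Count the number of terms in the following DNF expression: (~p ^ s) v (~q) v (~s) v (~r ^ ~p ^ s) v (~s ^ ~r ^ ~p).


A DNF formula is a disjunction of terms (conjunctions).
Terms are separated by v.
Counting the disjuncts: 5 terms.

5


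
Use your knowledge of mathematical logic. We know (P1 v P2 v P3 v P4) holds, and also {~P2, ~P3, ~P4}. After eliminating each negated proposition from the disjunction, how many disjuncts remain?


Original disjuncts (4): P1, P2, P3, P4
Negated (eliminate): ~P2, ~P3, ~P4
Remaining disjuncts: P1
Count = 4 - 3 = 1

1


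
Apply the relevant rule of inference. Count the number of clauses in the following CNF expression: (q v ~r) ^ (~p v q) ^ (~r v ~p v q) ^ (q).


A CNF formula is a conjunction of clauses.
Clauses are separated by ^.
Counting the conjuncts: 4 clauses.

4


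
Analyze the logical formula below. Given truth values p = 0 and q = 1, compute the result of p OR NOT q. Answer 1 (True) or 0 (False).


p = 0, q = 1
Operation: p OR NOT q
Evaluate: 0 OR NOT 1 = 0

0


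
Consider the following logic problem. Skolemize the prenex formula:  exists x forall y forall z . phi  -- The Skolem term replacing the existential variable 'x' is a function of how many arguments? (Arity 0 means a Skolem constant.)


Quantifier prefix: exists x forall y forall z
'x' is existentially quantified at position 1.
No universal quantifiers precede it.
Skolem function arity = 0 (a Skolem constant)

0


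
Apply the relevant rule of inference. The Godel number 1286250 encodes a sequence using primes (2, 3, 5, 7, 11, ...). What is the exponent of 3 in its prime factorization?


Factorize 1286250 by dividing by 3 repeatedly.
Division steps: 3 divides 1286250 exactly 1 time(s).
Exponent of 3 = 1

1


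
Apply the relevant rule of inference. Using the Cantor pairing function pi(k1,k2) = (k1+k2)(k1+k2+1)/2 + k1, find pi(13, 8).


k1 + k2 = 21
(k1+k2)(k1+k2+1)/2 = 21 * 22 / 2 = 231
pi = 231 + 13 = 244

244


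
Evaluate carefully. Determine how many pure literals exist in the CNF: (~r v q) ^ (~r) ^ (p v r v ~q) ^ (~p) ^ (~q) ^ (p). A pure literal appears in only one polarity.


Check each variable for pure literal status:
p: mixed (not pure)
q: mixed (not pure)
r: mixed (not pure)
Pure literal count = 0

0


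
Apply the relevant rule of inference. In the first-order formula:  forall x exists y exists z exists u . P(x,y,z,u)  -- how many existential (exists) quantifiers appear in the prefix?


Quantifier prefix: forall x exists y exists z exists u
Mark each quantifier type:
  U E E E
Universal count = 1, Existential count = 3
Asked for existential (exists) quantifiers: 3

3


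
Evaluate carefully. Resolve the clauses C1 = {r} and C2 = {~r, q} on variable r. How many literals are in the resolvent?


Remove r from C1 and ~r from C2.
C1 remainder: {}
C2 remainder: {q}
Union (resolvent): {q}
Resolvent has 1 literal(s).

1


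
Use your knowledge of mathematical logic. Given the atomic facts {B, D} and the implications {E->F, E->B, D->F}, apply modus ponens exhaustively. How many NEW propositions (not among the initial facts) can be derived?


Initial facts: {B, D}
Apply modus ponens to closure:
  D and D->F  =>  F
Final known: {B, D, F}
New propositions: {F}
Count = 1

1


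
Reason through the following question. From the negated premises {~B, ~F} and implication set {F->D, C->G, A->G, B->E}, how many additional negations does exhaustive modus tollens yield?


Initial negated facts: {~B, ~F}
Apply modus tollens to closure:
  (no implication fires)
Final negated: {~B, ~F}
New negations: {(none)}
Count = 0

0


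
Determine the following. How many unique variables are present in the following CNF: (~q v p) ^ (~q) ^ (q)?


Identify each variable that appears in the formula.
Variables found: p, q
Count = 2

2


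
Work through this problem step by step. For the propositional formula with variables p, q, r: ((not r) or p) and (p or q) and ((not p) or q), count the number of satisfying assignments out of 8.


Evaluate all 8 assignments for p, q, r:
p=0, q=0, r=0: 0
p=0, q=0, r=1: 0
p=0, q=1, r=0: 1
p=0, q=1, r=1: 0
p=1, q=0, r=0: 0
p=1, q=0, r=1: 0
p=1, q=1, r=0: 1
p=1, q=1, r=1: 1
Satisfying count = 3

3


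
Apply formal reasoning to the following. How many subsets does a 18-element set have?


The power set of a set with n elements has 2^n elements.
|P(S)| = 2^18 = 262144

262144


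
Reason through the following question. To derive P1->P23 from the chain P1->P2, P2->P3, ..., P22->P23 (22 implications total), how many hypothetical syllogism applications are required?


With 22 implications in a chain connecting 23 propositions:
P1->P2, P2->P3, ..., P22->P23
Steps needed = (number of implications) - 1 = 22 - 1 = 21

21


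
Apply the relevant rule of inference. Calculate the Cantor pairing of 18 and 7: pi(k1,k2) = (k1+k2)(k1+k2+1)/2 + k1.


k1 + k2 = 25
(k1+k2)(k1+k2+1)/2 = 25 * 26 / 2 = 325
pi = 325 + 18 = 343

343


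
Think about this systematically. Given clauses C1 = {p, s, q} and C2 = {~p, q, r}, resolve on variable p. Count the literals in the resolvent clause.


Remove p from C1 and ~p from C2.
C1 remainder: {s, q}
C2 remainder: {q, r}
Union (resolvent): {q, r, s}
Resolvent has 3 literal(s).

3


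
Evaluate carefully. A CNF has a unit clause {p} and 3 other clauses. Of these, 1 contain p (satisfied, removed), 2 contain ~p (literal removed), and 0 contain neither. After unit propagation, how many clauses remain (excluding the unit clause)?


Satisfied (removed): 1
Shortened (remain): 2
Unchanged (remain): 0
Remaining = 2 + 0 = 2

2


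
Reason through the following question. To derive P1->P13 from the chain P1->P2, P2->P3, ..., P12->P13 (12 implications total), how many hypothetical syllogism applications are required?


With 12 implications in a chain connecting 13 propositions:
P1->P2, P2->P3, ..., P12->P13
Steps needed = (number of implications) - 1 = 12 - 1 = 11

11


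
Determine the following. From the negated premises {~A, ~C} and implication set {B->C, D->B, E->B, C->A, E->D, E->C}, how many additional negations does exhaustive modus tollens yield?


Initial negated facts: {~A, ~C}
Apply modus tollens to closure:
  ~C and B->C  =>  ~B
  ~B and D->B  =>  ~D
  ~B and E->B  =>  ~E
Final negated: {~A, ~B, ~C, ~D, ~E}
New negations: {~B, ~D, ~E}
Count = 3

3


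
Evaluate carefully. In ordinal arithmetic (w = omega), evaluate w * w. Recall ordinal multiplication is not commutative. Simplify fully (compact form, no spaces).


Compute w * w.
Ordinal * is associative and left-distributive over +, but NOT commutative; for finite n>1, n*w = w but w*n stays w*n.
w * w = w^2 by definition.
Result = w^2

w^2


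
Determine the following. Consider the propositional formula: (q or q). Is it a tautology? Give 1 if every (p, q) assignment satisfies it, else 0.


Check all 4 assignments:
p=0, q=0: 0
p=0, q=1: 1
p=1, q=0: 0
p=1, q=1: 1
Satisfying count = 2/4.
Tautology iff count = 4: no.

0


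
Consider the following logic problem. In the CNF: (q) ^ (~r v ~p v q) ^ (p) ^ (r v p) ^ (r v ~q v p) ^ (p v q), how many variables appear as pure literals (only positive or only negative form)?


Check each variable for pure literal status:
p: mixed (not pure)
q: mixed (not pure)
r: mixed (not pure)
Pure literal count = 0

0


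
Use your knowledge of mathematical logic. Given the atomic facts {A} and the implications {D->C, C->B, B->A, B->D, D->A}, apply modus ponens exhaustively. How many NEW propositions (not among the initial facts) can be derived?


Initial facts: {A}
Apply modus ponens to closure:
  (no implication fires)
Final known: {A}
New propositions: {(none)}
Count = 0

0


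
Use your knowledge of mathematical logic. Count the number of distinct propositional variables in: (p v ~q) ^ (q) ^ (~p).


Identify each variable that appears in the formula.
Variables found: p, q
Count = 2

2


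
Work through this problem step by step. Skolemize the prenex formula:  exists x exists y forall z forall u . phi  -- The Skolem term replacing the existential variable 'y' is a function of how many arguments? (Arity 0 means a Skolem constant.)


Quantifier prefix: exists x exists y forall z forall u
'y' is existentially quantified at position 2.
No universal quantifiers precede it.
Skolem function arity = 0 (a Skolem constant)

0
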